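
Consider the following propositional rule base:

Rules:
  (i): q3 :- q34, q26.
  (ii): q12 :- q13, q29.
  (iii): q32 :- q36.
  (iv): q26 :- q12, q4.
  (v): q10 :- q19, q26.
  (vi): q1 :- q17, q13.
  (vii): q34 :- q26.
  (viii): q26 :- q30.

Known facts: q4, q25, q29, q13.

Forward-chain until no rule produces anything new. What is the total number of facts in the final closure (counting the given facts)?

Round 1: (ii) [q12 :- q13, q29.]. New: q12.
Round 2: (iv) [q26 :- q12, q4.]. New: q26.
Round 3: (vii) [q34 :- q26.]. New: q34.
Round 4: (i) [q3 :- q34, q26.]. New: q3.
Closure: {q12, q13, q25, q26, q29, q3, q34, q4} — 8 facts.

8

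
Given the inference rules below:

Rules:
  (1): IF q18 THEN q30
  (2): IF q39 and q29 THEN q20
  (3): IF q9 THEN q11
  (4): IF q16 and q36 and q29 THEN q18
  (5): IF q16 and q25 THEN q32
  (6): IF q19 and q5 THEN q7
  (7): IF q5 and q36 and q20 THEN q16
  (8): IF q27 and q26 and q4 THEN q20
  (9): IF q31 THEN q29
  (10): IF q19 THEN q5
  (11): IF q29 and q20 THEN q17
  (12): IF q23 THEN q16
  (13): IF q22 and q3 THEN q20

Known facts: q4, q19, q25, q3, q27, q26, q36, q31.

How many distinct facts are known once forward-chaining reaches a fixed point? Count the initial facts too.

[1] (8) [IF q27 and q26 and q4 THEN q20]; (9) [IF q31 THEN q29]; (10) [IF q19 THEN q5]. ⇒ new: q20, q29, q5.
[2] (6) [IF q19 and q5 THEN q7]; (7) [IF q5 and q36 and q20 THEN q16]; (11) [IF q29 and q20 THEN q17]. ⇒ new: q7, q16, q17.
[3] (4) [IF q16 and q36 and q29 THEN q18]; (5) [IF q16 and q25 THEN q32]. ⇒ new: q18, q32.
[4] (1) [IF q18 THEN q30]. ⇒ new: q30.
Closure: {q16, q17, q18, q19, q20, q25, q26, q27, q29, q3, q30, q31, q32, q36, q4, q5, q7} — 17 facts.

17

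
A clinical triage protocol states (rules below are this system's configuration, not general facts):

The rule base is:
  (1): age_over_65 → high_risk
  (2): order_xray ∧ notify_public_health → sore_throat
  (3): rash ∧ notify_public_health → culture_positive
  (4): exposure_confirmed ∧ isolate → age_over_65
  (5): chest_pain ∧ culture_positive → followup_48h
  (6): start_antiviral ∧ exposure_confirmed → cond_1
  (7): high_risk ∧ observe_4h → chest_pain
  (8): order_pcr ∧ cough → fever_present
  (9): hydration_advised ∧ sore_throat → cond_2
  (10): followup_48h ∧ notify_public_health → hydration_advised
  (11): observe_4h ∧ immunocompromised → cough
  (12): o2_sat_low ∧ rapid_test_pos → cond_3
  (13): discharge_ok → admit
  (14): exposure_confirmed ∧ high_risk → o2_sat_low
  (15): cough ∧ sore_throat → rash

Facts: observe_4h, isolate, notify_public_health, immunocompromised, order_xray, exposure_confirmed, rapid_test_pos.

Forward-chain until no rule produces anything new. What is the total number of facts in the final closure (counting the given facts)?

19

Round 1: (2) [order_xray ∧ notify_public_health → sore_throat]; (4) [exposure_confirmed ∧ isolate → age_over_65]; (11) [observe_4h ∧ immunocompromised → cough]. New: sore_throat, age_over_65, cough.
Round 2: (1) [age_over_65 → high_risk]; (15) [cough ∧ sore_throat → rash]. New: high_risk, rash.
Round 3: (3) [rash ∧ notify_public_health → culture_positive]; (7) [high_risk ∧ observe_4h → chest_pain]; (14) [exposure_confirmed ∧ high_risk → o2_sat_low]. New: culture_positive, chest_pain, o2_sat_low.
Round 4: (5) [chest_pain ∧ culture_positive → followup_48h]; (12) [o2_sat_low ∧ rapid_test_pos → cond_3]. New: followup_48h, cond_3.
Round 5: (10) [followup_48h ∧ notify_public_health → hydration_advised]. New: hydration_advised.
Round 6: (9) [hydration_advised ∧ sore_throat → cond_2]. New: cond_2.
Closure: {age_over_65, chest_pain, cond_2, cond_3, cough, culture_positive, exposure_confirmed, followup_48h, high_risk, hydration_advised, immunocompromised, isolate, notify_public_health, o2_sat_low, observe_4h, order_xray, rapid_test_pos, rash, sore_throat} — 19 facts.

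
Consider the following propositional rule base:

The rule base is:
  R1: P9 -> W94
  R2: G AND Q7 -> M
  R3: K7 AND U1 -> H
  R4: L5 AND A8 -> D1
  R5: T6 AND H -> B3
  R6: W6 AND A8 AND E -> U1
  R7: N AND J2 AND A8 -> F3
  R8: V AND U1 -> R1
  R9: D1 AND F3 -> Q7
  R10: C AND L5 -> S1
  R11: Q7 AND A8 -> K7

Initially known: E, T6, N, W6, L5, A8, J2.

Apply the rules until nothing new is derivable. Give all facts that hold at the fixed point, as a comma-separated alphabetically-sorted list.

Round 1: R4 [L5 AND A8 -> D1]; R6 [W6 AND A8 AND E -> U1]; R7 [N AND J2 AND A8 -> F3]. New: D1, U1, F3.
Round 2: R9 [D1 AND F3 -> Q7]. New: Q7.
Round 3: R11 [Q7 AND A8 -> K7]. New: K7.
Round 4: R3 [K7 AND U1 -> H]. New: H.
Round 5: R5 [T6 AND H -> B3]. New: B3.

A8, B3, D1, E, F3, H, J2, K7, L5, N, Q7, T6, U1, W6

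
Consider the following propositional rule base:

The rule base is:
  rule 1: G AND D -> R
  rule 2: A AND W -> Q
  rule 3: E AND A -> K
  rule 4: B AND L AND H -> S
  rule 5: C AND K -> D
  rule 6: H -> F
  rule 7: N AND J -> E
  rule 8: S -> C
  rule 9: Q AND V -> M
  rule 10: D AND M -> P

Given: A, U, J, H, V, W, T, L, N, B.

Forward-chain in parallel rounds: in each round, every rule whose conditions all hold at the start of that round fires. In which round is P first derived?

4

Round 1 — rule 2, rule 4, rule 6, rule 7, derive Q, S, F, E.
Round 2 — rule 3, rule 8, rule 9, derive K, C, M.
Round 3 — rule 5, derive D.
Round 4 — rule 10, derive P.
P first appears in round 4.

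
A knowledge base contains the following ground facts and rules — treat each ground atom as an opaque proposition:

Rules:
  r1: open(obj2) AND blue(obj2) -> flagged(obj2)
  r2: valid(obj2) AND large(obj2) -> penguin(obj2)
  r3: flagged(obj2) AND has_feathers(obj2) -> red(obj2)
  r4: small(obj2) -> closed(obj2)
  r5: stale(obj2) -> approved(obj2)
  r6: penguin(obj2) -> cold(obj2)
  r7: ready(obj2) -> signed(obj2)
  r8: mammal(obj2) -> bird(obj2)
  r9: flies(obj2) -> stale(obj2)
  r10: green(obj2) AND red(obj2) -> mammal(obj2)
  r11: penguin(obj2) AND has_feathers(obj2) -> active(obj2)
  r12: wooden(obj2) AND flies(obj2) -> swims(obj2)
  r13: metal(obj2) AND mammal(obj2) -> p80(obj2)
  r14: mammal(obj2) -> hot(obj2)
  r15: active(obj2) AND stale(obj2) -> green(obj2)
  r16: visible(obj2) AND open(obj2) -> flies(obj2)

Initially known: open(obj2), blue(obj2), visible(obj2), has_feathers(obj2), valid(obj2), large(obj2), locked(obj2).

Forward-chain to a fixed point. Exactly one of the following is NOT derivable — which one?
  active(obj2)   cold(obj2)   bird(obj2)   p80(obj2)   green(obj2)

p80(obj2)

Round 1 fires r1, r2, r16, giving flagged(obj2), penguin(obj2), flies(obj2).
Round 2 fires r3, r6, r9, r11, giving red(obj2), cold(obj2), stale(obj2), active(obj2).
Round 3 fires r5, r15, giving approved(obj2), green(obj2).
Round 4 fires r10, giving mammal(obj2).
Round 5 fires r8, r14, giving bird(obj2), hot(obj2).
Derived: cold(obj2) (round 2), bird(obj2) (round 5), active(obj2) (round 2), green(obj2) (round 3). p80(obj2) never appears in any round.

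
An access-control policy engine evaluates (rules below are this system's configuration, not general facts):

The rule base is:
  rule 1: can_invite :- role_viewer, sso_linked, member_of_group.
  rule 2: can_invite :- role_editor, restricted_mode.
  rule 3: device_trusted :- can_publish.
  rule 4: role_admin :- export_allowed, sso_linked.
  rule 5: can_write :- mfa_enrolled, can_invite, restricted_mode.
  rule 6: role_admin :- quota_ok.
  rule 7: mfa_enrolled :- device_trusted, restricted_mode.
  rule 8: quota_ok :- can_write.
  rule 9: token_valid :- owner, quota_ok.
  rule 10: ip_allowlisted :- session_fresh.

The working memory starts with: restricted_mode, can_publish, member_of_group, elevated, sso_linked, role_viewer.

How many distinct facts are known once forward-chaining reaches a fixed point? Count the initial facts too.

12

Round 1 — rule 1, rule 3, derive can_invite, device_trusted.
Round 2 — rule 7, derive mfa_enrolled.
Round 3 — rule 5, derive can_write.
Round 4 — rule 8, derive quota_ok.
Round 5 — rule 6, derive role_admin.
Closure: {can_invite, can_publish, can_write, device_trusted, elevated, member_of_group, mfa_enrolled, quota_ok, restricted_mode, role_admin, role_viewer, sso_linked} — 12 facts.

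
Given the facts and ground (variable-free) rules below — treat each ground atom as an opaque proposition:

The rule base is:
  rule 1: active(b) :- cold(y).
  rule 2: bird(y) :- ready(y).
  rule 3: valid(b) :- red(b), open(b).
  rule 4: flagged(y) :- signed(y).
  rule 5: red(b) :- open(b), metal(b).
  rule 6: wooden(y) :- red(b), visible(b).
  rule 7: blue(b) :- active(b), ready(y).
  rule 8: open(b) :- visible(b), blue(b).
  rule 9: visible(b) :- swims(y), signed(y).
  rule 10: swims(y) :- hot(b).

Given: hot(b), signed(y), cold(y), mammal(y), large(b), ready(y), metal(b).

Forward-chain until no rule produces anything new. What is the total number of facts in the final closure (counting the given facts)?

Round 1: rule 1 [active(b) :- cold(y).]; rule 2 [bird(y) :- ready(y).]; rule 4 [flagged(y) :- signed(y).]; rule 10 [swims(y) :- hot(b).]. Adds active(b), bird(y), flagged(y), swims(y).
Round 2: rule 7 [blue(b) :- active(b), ready(y).]; rule 9 [visible(b) :- swims(y), signed(y).]. Adds blue(b), visible(b).
Round 3: rule 8 [open(b) :- visible(b), blue(b).]. Adds open(b).
Round 4: rule 5 [red(b) :- open(b), metal(b).]. Adds red(b).
Round 5: rule 3 [valid(b) :- red(b), open(b).]; rule 6 [wooden(y) :- red(b), visible(b).]. Adds valid(b), wooden(y).
Closure: {active(b), bird(y), blue(b), cold(y), flagged(y), hot(b), large(b), mammal(y), metal(b), open(b), ready(y), red(b), signed(y), swims(y), valid(b), visible(b), wooden(y)} — 17 facts.

17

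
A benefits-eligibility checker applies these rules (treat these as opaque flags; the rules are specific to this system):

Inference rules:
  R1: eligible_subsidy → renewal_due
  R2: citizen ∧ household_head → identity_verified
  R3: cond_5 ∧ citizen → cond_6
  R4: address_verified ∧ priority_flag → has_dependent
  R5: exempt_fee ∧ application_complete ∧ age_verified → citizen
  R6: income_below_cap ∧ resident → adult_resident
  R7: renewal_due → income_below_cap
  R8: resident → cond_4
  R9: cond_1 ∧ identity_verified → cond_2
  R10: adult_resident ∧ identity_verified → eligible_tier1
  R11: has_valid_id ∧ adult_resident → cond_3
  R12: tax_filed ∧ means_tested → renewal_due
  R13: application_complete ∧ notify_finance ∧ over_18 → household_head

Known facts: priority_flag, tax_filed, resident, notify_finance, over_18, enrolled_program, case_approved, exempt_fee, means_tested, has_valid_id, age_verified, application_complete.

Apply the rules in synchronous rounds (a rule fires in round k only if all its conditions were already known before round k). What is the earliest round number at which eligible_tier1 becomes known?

Round 1: R5 [exempt_fee ∧ application_complete ∧ age_verified → citizen]; R8 [resident → cond_4]; R12 [tax_filed ∧ means_tested → renewal_due]; R13 [application_complete ∧ notify_finance ∧ over_18 → household_head]. New: citizen, cond_4, renewal_due, household_head.
Round 2: R2 [citizen ∧ household_head → identity_verified]; R7 [renewal_due → income_below_cap]. New: identity_verified, income_below_cap.
Round 3: R6 [income_below_cap ∧ resident → adult_resident]. New: adult_resident.
Round 4: R10 [adult_resident ∧ identity_verified → eligible_tier1]; R11 [has_valid_id ∧ adult_resident → cond_3]. New: eligible_tier1, cond_3.
eligible_tier1 first appears in round 4.

4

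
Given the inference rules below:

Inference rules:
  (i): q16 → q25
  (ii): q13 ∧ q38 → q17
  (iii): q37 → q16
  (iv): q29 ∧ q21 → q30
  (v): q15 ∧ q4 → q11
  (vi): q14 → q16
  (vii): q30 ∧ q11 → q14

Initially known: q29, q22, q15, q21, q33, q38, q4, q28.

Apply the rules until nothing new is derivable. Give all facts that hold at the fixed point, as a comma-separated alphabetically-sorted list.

Round 1: (iv) [q29 ∧ q21 → q30]; (v) [q15 ∧ q4 → q11]. New: q30, q11.
Round 2: (vii) [q30 ∧ q11 → q14]. New: q14.
Round 3: (vi) [q14 → q16]. New: q16.
Round 4: (i) [q16 → q25]. New: q25.

q11, q14, q15, q16, q21, q22, q25, q28, q29, q30, q33, q38, q4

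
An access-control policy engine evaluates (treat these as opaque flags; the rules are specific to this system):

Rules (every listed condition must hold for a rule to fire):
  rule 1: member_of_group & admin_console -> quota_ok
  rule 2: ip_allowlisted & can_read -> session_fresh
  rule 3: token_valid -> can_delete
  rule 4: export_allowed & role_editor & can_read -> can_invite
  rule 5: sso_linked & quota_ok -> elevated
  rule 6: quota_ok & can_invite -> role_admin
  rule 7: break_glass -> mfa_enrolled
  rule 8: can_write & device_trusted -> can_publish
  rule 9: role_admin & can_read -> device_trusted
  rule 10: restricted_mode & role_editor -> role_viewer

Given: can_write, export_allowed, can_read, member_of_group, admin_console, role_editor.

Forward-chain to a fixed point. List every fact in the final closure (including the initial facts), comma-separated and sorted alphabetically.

Round 1: rule 1 [member_of_group & admin_console -> quota_ok]; rule 4 [export_allowed & role_editor & can_read -> can_invite]. New: quota_ok, can_invite.
Round 2: rule 6 [quota_ok & can_invite -> role_admin]. New: role_admin.
Round 3: rule 9 [role_admin & can_read -> device_trusted]. New: device_trusted.
Round 4: rule 8 [can_write & device_trusted -> can_publish]. New: can_publish.

admin_console, can_invite, can_publish, can_read, can_write, device_trusted, export_allowed, member_of_group, quota_ok, role_admin, role_editor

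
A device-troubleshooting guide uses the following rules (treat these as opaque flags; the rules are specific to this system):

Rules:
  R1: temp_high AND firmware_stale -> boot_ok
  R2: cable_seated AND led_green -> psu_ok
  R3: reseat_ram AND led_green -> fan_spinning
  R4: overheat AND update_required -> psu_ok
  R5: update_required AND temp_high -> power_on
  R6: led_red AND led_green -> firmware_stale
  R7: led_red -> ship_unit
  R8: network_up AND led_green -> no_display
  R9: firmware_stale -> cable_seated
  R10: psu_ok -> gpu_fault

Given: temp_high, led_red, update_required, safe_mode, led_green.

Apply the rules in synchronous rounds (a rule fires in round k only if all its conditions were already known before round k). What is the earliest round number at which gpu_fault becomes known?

Round 1: R5 [update_required AND temp_high -> power_on]; R6 [led_red AND led_green -> firmware_stale]; R7 [led_red -> ship_unit]. New: power_on, firmware_stale, ship_unit.
Round 2: R1 [temp_high AND firmware_stale -> boot_ok]; R9 [firmware_stale -> cable_seated]. New: boot_ok, cable_seated.
Round 3: R2 [cable_seated AND led_green -> psu_ok]. New: psu_ok.
Round 4: R10 [psu_ok -> gpu_fault]. New: gpu_fault.
gpu_fault first appears in round 4.

4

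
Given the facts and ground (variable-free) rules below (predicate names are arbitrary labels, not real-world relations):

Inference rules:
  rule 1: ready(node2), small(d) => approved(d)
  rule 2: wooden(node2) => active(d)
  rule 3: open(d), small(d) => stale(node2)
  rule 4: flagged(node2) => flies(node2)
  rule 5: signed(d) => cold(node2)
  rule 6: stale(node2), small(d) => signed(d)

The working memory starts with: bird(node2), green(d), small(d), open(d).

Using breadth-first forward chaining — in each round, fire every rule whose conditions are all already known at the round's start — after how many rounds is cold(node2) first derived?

Round 1: rule 3 [open(d), small(d) => stale(node2)]. New: stale(node2).
Round 2: rule 6 [stale(node2), small(d) => signed(d)]. New: signed(d).
Round 3: rule 5 [signed(d) => cold(node2)]. New: cold(node2).
cold(node2) first appears in round 3.

3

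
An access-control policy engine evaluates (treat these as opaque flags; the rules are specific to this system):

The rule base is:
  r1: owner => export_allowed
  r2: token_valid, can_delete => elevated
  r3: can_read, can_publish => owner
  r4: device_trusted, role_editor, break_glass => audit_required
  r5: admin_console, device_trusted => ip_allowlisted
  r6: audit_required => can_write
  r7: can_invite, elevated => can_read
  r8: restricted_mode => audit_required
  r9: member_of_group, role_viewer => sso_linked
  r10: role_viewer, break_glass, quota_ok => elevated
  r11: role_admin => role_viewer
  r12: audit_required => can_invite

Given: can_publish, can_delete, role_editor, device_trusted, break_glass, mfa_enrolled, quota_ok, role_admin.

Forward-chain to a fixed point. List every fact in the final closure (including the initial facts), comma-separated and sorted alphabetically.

audit_required, break_glass, can_delete, can_invite, can_publish, can_read, can_write, device_trusted, elevated, export_allowed, mfa_enrolled, owner, quota_ok, role_admin, role_editor, role_viewer

[1] r4 [device_trusted, role_editor, break_glass => audit_required]; r11 [role_admin => role_viewer]. ⇒ new: audit_required, role_viewer.
[2] r6 [audit_required => can_write]; r10 [role_viewer, break_glass, quota_ok => elevated]; r12 [audit_required => can_invite]. ⇒ new: can_write, elevated, can_invite.
[3] r7 [can_invite, elevated => can_read]. ⇒ new: can_read.
[4] r3 [can_read, can_publish => owner]. ⇒ new: owner.
[5] r1 [owner => export_allowed]. ⇒ new: export_allowed.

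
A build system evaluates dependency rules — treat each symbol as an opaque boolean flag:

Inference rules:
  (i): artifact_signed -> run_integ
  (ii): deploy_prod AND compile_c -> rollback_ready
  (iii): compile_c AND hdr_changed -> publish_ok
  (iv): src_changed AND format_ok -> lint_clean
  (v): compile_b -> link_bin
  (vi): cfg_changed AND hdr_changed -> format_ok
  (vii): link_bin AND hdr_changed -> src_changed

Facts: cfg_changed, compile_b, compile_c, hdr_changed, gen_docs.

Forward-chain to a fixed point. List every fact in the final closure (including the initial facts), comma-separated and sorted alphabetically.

Round 1 fires (iii), (v), (vi), giving publish_ok, link_bin, format_ok.
Round 2 fires (vii), giving src_changed.
Round 3 fires (iv), giving lint_clean.

cfg_changed, compile_b, compile_c, format_ok, gen_docs, hdr_changed, link_bin, lint_clean, publish_ok, src_changed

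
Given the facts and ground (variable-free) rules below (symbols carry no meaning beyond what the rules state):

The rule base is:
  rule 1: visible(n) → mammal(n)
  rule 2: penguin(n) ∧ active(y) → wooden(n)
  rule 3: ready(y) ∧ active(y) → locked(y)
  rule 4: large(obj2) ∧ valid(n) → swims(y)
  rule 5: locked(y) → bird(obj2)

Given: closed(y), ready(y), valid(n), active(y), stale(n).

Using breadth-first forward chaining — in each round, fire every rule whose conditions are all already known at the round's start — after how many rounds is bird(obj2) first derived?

[1] rule 3 [ready(y) ∧ active(y) → locked(y)]. ⇒ new: locked(y).
[2] rule 5 [locked(y) → bird(obj2)]. ⇒ new: bird(obj2).
bird(obj2) first appears in round 2.

2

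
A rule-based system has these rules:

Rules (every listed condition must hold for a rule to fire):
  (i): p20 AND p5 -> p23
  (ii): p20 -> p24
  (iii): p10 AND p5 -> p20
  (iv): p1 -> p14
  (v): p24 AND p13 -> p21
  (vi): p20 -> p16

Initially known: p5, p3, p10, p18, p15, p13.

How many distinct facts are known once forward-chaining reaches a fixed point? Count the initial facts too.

11

[1] (iii) [p10 AND p5 -> p20]. ⇒ new: p20.
[2] (i) [p20 AND p5 -> p23]; (ii) [p20 -> p24]; (vi) [p20 -> p16]. ⇒ new: p23, p24, p16.
[3] (v) [p24 AND p13 -> p21]. ⇒ new: p21.
Closure: {p10, p13, p15, p16, p18, p20, p21, p23, p24, p3, p5} — 11 facts.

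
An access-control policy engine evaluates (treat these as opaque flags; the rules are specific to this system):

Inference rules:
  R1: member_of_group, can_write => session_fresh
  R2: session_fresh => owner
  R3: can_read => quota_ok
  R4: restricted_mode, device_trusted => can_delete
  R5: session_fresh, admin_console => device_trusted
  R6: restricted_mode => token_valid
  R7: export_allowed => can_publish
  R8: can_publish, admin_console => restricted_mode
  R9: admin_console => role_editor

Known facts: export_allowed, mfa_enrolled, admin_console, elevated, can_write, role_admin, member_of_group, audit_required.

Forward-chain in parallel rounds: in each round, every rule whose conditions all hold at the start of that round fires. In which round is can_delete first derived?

3

Round 1 fires R1, R7, R9, giving session_fresh, can_publish, role_editor.
Round 2 fires R2, R5, R8, giving owner, device_trusted, restricted_mode.
Round 3 fires R4, R6, giving can_delete, token_valid.
can_delete first appears in round 3.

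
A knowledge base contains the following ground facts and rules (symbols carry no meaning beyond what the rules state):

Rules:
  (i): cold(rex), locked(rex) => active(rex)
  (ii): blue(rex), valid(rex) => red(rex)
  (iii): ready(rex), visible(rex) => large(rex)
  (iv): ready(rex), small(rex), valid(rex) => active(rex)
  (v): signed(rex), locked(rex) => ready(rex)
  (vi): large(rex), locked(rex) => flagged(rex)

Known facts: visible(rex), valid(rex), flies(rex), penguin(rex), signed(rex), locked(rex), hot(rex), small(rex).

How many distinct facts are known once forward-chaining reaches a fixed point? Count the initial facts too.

12

Round 1: (v) [signed(rex), locked(rex) => ready(rex)]. New: ready(rex).
Round 2: (iii) [ready(rex), visible(rex) => large(rex)]; (iv) [ready(rex), small(rex), valid(rex) => active(rex)]. New: large(rex), active(rex).
Round 3: (vi) [large(rex), locked(rex) => flagged(rex)]. New: flagged(rex).
Closure: {active(rex), flagged(rex), flies(rex), hot(rex), large(rex), locked(rex), penguin(rex), ready(rex), signed(rex), small(rex), valid(rex), visible(rex)} — 12 facts.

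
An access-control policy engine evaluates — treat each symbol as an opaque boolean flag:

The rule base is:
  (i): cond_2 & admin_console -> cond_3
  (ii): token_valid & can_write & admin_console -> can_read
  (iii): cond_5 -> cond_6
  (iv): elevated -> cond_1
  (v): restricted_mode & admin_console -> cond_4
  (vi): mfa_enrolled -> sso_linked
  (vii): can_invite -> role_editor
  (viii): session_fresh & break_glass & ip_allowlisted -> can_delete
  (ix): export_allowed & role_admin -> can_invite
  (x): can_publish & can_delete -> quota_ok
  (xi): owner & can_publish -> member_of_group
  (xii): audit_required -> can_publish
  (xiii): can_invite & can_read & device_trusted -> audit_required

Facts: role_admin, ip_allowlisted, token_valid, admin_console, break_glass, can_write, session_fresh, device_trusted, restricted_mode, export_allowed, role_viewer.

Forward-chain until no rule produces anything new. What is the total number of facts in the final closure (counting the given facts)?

[1] (ii) [token_valid & can_write & admin_console -> can_read]; (v) [restricted_mode & admin_console -> cond_4]; (viii) [session_fresh & break_glass & ip_allowlisted -> can_delete]; (ix) [export_allowed & role_admin -> can_invite]. ⇒ new: can_read, cond_4, can_delete, can_invite.
[2] (vii) [can_invite -> role_editor]; (xiii) [can_invite & can_read & device_trusted -> audit_required]. ⇒ new: role_editor, audit_required.
[3] (xii) [audit_required -> can_publish]. ⇒ new: can_publish.
[4] (x) [can_publish & can_delete -> quota_ok]. ⇒ new: quota_ok.
Closure: {admin_console, audit_required, break_glass, can_delete, can_invite, can_publish, can_read, can_write, cond_4, device_trusted, export_allowed, ip_allowlisted, quota_ok, restricted_mode, role_admin, role_editor, role_viewer, session_fresh, token_valid} — 19 facts.

19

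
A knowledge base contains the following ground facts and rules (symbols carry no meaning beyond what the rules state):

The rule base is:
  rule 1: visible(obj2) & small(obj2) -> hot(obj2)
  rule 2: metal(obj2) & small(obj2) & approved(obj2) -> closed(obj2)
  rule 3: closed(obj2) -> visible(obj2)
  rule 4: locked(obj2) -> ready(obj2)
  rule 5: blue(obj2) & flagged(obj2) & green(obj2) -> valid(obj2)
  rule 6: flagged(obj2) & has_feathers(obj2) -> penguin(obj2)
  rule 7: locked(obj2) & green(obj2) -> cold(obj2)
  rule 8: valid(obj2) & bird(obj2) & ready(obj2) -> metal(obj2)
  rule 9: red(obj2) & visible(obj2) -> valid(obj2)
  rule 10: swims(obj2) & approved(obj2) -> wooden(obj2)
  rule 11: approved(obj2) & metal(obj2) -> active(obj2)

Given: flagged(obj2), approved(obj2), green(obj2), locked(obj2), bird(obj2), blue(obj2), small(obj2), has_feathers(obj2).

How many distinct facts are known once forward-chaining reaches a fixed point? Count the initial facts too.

Round 1: rule 4 [locked(obj2) -> ready(obj2)]; rule 5 [blue(obj2) & flagged(obj2) & green(obj2) -> valid(obj2)]; rule 6 [flagged(obj2) & has_feathers(obj2) -> penguin(obj2)]; rule 7 [locked(obj2) & green(obj2) -> cold(obj2)]. New: ready(obj2), valid(obj2), penguin(obj2), cold(obj2).
Round 2: rule 8 [valid(obj2) & bird(obj2) & ready(obj2) -> metal(obj2)]. New: metal(obj2).
Round 3: rule 2 [metal(obj2) & small(obj2) & approved(obj2) -> closed(obj2)]; rule 11 [approved(obj2) & metal(obj2) -> active(obj2)]. New: closed(obj2), active(obj2).
Round 4: rule 3 [closed(obj2) -> visible(obj2)]. New: visible(obj2).
Round 5: rule 1 [visible(obj2) & small(obj2) -> hot(obj2)]. New: hot(obj2).
Closure: {active(obj2), approved(obj2), bird(obj2), blue(obj2), closed(obj2), cold(obj2), flagged(obj2), green(obj2), has_feathers(obj2), hot(obj2), locked(obj2), metal(obj2), penguin(obj2), ready(obj2), small(obj2), valid(obj2), visible(obj2)} — 17 facts.

17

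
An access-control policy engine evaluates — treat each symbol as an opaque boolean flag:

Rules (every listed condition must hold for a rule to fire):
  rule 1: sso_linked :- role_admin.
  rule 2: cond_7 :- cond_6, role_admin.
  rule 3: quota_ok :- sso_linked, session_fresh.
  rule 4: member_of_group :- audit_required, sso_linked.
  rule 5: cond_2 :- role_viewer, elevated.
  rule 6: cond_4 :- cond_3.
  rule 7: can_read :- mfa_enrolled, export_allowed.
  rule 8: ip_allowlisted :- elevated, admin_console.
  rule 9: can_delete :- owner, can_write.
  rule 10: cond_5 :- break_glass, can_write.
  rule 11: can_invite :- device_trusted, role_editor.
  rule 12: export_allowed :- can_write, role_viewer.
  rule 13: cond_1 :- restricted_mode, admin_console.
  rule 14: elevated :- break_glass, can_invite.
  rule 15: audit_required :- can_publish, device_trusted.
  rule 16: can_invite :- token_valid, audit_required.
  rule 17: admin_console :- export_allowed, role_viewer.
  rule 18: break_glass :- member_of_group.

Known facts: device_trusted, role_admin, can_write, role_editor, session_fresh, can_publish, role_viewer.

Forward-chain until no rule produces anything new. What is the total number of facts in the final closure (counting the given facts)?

19

Round 1: rule 1 [sso_linked :- role_admin.]; rule 11 [can_invite :- device_trusted, role_editor.]; rule 12 [export_allowed :- can_write, role_viewer.]; rule 15 [audit_required :- can_publish, device_trusted.]. New: sso_linked, can_invite, export_allowed, audit_required.
Round 2: rule 3 [quota_ok :- sso_linked, session_fresh.]; rule 4 [member_of_group :- audit_required, sso_linked.]; rule 17 [admin_console :- export_allowed, role_viewer.]. New: quota_ok, member_of_group, admin_console.
Round 3: rule 18 [break_glass :- member_of_group.]. New: break_glass.
Round 4: rule 10 [cond_5 :- break_glass, can_write.]; rule 14 [elevated :- break_glass, can_invite.]. New: cond_5, elevated.
Round 5: rule 5 [cond_2 :- role_viewer, elevated.]; rule 8 [ip_allowlisted :- elevated, admin_console.]. New: cond_2, ip_allowlisted.
Closure: {admin_console, audit_required, break_glass, can_invite, can_publish, can_write, cond_2, cond_5, device_trusted, elevated, export_allowed, ip_allowlisted, member_of_group, quota_ok, role_admin, role_editor, role_viewer, session_fresh, sso_linked} — 19 facts.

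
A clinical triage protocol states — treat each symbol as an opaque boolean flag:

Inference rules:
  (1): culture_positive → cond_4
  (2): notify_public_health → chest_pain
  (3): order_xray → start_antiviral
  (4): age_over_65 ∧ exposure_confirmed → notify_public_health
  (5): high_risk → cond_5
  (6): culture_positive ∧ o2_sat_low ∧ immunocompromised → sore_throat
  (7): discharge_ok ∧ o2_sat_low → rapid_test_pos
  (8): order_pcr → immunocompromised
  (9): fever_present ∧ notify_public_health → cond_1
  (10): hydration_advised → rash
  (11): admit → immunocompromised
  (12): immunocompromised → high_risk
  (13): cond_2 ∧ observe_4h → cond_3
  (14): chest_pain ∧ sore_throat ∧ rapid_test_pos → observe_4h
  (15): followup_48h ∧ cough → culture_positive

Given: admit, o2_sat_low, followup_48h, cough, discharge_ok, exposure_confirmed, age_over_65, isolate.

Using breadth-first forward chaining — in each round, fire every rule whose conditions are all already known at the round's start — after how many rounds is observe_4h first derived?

Round 1 fires (4), (7), (11), (15), giving notify_public_health, rapid_test_pos, immunocompromised, culture_positive.
Round 2 fires (1), (2), (6), (12), giving cond_4, chest_pain, sore_throat, high_risk.
Round 3 fires (5), (14), giving cond_5, observe_4h.
observe_4h first appears in round 3.

3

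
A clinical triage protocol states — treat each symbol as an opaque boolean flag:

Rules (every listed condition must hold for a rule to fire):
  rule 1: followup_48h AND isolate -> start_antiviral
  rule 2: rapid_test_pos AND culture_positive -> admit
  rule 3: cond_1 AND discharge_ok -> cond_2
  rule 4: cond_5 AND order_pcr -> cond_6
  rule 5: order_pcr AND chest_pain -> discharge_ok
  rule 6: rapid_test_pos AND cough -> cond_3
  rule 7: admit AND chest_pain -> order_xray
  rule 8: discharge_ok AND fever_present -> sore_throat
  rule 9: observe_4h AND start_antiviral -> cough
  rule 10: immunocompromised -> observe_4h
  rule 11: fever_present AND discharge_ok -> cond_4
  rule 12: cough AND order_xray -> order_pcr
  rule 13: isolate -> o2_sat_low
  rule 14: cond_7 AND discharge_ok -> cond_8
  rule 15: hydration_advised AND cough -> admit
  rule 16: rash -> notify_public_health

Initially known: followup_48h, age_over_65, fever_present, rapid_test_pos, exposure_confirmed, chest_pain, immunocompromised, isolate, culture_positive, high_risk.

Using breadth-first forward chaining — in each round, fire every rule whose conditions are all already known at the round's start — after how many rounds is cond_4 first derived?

[1] rule 1 [followup_48h AND isolate -> start_antiviral]; rule 2 [rapid_test_pos AND culture_positive -> admit]; rule 10 [immunocompromised -> observe_4h]; rule 13 [isolate -> o2_sat_low]. ⇒ new: start_antiviral, admit, observe_4h, o2_sat_low.
[2] rule 7 [admit AND chest_pain -> order_xray]; rule 9 [observe_4h AND start_antiviral -> cough]. ⇒ new: order_xray, cough.
[3] rule 6 [rapid_test_pos AND cough -> cond_3]; rule 12 [cough AND order_xray -> order_pcr]. ⇒ new: cond_3, order_pcr.
[4] rule 5 [order_pcr AND chest_pain -> discharge_ok]. ⇒ new: discharge_ok.
[5] rule 8 [discharge_ok AND fever_present -> sore_throat]; rule 11 [fever_present AND discharge_ok -> cond_4]. ⇒ new: sore_throat, cond_4.
cond_4 first appears in round 5.

5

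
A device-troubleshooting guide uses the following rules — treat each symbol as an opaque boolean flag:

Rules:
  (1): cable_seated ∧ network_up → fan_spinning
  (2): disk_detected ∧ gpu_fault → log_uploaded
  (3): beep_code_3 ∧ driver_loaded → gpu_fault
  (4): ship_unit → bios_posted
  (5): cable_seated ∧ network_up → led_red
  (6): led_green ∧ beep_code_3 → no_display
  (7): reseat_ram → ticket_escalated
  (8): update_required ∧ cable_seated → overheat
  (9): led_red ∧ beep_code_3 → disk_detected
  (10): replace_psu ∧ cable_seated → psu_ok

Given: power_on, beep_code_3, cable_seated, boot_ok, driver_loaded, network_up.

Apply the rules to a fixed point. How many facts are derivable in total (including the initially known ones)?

Round 1 fires (1), (3), (5), giving fan_spinning, gpu_fault, led_red.
Round 2 fires (9), giving disk_detected.
Round 3 fires (2), giving log_uploaded.
Closure: {beep_code_3, boot_ok, cable_seated, disk_detected, driver_loaded, fan_spinning, gpu_fault, led_red, log_uploaded, network_up, power_on} — 11 facts.

11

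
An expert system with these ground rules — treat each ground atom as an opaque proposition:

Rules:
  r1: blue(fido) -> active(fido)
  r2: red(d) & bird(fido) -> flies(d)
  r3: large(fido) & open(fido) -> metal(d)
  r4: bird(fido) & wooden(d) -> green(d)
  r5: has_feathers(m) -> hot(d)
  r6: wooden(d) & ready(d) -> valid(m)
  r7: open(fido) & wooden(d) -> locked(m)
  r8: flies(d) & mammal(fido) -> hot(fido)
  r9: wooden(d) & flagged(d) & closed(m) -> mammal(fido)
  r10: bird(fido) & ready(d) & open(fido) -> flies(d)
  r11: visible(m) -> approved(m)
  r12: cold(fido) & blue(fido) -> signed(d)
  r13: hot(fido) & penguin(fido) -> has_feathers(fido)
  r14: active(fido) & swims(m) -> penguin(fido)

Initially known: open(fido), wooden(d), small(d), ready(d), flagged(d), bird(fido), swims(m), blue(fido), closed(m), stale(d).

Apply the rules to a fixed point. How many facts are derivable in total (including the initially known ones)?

19

[1] r1 [blue(fido) -> active(fido)]; r4 [bird(fido) & wooden(d) -> green(d)]; r6 [wooden(d) & ready(d) -> valid(m)]; r7 [open(fido) & wooden(d) -> locked(m)]; r9 [wooden(d) & flagged(d) & closed(m) -> mammal(fido)]; r10 [bird(fido) & ready(d) & open(fido) -> flies(d)]. ⇒ new: active(fido), green(d), valid(m), locked(m), mammal(fido), flies(d).
[2] r8 [flies(d) & mammal(fido) -> hot(fido)]; r14 [active(fido) & swims(m) -> penguin(fido)]. ⇒ new: hot(fido), penguin(fido).
[3] r13 [hot(fido) & penguin(fido) -> has_feathers(fido)]. ⇒ new: has_feathers(fido).
Closure: {active(fido), bird(fido), blue(fido), closed(m), flagged(d), flies(d), green(d), has_feathers(fido), hot(fido), locked(m), mammal(fido), open(fido), penguin(fido), ready(d), small(d), stale(d), swims(m), valid(m), wooden(d)} — 19 facts.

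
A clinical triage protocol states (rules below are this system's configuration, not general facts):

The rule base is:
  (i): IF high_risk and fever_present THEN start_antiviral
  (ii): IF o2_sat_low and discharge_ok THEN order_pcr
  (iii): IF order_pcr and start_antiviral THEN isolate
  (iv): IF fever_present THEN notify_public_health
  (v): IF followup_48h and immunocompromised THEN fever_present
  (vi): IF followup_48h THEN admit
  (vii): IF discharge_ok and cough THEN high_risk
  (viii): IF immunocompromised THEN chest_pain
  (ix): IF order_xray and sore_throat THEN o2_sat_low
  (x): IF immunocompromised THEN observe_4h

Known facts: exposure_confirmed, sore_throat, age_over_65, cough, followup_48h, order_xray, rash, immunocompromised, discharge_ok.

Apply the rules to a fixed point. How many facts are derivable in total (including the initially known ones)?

Round 1: (v) [IF followup_48h and immunocompromised THEN fever_present]; (vi) [IF followup_48h THEN admit]; (vii) [IF discharge_ok and cough THEN high_risk]; (viii) [IF immunocompromised THEN chest_pain]; (ix) [IF order_xray and sore_throat THEN o2_sat_low]; (x) [IF immunocompromised THEN observe_4h]. New: fever_present, admit, high_risk, chest_pain, o2_sat_low, observe_4h.
Round 2: (i) [IF high_risk and fever_present THEN start_antiviral]; (ii) [IF o2_sat_low and discharge_ok THEN order_pcr]; (iv) [IF fever_present THEN notify_public_health]. New: start_antiviral, order_pcr, notify_public_health.
Round 3: (iii) [IF order_pcr and start_antiviral THEN isolate]. New: isolate.
Closure: {admit, age_over_65, chest_pain, cough, discharge_ok, exposure_confirmed, fever_present, followup_48h, high_risk, immunocompromised, isolate, notify_public_health, o2_sat_low, observe_4h, order_pcr, order_xray, rash, sore_throat, start_antiviral} — 19 facts.

19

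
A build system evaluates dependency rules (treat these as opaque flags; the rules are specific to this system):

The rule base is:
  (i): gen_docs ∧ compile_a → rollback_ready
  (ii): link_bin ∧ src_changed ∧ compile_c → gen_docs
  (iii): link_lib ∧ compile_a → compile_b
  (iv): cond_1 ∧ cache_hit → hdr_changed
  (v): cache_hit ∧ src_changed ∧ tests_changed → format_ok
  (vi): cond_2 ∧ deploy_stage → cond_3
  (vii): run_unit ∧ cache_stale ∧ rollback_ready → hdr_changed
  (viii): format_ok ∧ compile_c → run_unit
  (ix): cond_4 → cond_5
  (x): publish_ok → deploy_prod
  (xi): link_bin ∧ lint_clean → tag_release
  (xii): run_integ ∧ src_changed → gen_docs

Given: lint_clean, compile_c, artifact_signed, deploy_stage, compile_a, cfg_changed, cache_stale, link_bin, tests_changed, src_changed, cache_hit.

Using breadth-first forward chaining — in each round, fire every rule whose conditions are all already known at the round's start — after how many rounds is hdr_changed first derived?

Round 1 fires (ii), (v), (xi), giving gen_docs, format_ok, tag_release.
Round 2 fires (i), (viii), giving rollback_ready, run_unit.
Round 3 fires (vii), giving hdr_changed.
hdr_changed first appears in round 3.

3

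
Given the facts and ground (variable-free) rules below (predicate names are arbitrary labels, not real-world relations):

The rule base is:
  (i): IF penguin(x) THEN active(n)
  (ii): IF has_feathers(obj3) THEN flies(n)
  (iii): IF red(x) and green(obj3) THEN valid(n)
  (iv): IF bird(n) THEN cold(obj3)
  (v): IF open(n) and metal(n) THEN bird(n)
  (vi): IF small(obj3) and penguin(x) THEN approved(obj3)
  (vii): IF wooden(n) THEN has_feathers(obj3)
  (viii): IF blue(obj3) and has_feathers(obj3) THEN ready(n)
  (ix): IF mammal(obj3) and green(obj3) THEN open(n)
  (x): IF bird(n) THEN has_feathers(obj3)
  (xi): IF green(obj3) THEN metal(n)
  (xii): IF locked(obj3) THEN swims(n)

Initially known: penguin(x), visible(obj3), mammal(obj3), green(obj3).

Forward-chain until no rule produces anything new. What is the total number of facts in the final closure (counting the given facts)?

Round 1 — (i), (ix), (xi), derive active(n), open(n), metal(n).
Round 2 — (v), derive bird(n).
Round 3 — (iv), (x), derive cold(obj3), has_feathers(obj3).
Round 4 — (ii), derive flies(n).
Closure: {active(n), bird(n), cold(obj3), flies(n), green(obj3), has_feathers(obj3), mammal(obj3), metal(n), open(n), penguin(x), visible(obj3)} — 11 facts.

11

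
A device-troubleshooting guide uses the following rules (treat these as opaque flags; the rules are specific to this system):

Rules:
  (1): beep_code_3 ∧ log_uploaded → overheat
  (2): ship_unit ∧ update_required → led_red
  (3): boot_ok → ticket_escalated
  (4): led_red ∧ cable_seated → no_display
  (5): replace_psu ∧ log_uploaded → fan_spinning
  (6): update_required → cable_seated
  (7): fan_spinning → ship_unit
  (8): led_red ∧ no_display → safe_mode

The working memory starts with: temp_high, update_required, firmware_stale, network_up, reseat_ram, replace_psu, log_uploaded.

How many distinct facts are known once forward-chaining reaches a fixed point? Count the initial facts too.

13

Round 1 fires (5), (6), giving fan_spinning, cable_seated.
Round 2 fires (7), giving ship_unit.
Round 3 fires (2), giving led_red.
Round 4 fires (4), giving no_display.
Round 5 fires (8), giving safe_mode.
Closure: {cable_seated, fan_spinning, firmware_stale, led_red, log_uploaded, network_up, no_display, replace_psu, reseat_ram, safe_mode, ship_unit, temp_high, update_required} — 13 facts.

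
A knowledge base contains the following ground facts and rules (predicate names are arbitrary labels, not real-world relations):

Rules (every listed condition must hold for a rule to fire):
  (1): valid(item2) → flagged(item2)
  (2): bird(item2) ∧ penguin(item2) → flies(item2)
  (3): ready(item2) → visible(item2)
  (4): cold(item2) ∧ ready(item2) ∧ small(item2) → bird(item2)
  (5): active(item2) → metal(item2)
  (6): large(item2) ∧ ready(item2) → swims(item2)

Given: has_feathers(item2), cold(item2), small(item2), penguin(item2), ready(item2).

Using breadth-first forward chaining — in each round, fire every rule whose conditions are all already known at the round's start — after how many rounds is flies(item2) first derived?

2

Round 1 fires (3), (4), giving visible(item2), bird(item2).
Round 2 fires (2), giving flies(item2).
flies(item2) first appears in round 2.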